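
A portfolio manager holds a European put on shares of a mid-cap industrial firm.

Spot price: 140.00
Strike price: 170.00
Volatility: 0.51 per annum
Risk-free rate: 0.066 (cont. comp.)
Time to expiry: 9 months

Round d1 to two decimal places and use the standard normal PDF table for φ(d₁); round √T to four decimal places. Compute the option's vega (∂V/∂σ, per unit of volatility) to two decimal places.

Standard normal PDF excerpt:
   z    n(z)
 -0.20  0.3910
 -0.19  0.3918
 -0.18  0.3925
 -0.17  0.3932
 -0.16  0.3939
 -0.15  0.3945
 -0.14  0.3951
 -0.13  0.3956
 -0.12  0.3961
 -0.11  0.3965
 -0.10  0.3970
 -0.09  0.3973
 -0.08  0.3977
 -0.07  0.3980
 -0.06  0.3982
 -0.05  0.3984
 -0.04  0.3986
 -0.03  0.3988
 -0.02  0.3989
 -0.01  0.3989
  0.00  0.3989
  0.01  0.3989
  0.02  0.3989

σ√T = 0.51 × 0.8660 = 0.4417
d₁ = [ln(140/170) + (0.066 + 0.51²/2)·0.75] / 0.4417 = [-0.1942 + 0.1470] / 0.4417 = -0.1067 which rounds to -0.11
√T = √0.75 = 0.8660
φ(d₁) = φ(-0.11) = 0.3965
vega = S·φ(d₁)·√T = 140·0.3965·0.8660 = 48.0717

48.07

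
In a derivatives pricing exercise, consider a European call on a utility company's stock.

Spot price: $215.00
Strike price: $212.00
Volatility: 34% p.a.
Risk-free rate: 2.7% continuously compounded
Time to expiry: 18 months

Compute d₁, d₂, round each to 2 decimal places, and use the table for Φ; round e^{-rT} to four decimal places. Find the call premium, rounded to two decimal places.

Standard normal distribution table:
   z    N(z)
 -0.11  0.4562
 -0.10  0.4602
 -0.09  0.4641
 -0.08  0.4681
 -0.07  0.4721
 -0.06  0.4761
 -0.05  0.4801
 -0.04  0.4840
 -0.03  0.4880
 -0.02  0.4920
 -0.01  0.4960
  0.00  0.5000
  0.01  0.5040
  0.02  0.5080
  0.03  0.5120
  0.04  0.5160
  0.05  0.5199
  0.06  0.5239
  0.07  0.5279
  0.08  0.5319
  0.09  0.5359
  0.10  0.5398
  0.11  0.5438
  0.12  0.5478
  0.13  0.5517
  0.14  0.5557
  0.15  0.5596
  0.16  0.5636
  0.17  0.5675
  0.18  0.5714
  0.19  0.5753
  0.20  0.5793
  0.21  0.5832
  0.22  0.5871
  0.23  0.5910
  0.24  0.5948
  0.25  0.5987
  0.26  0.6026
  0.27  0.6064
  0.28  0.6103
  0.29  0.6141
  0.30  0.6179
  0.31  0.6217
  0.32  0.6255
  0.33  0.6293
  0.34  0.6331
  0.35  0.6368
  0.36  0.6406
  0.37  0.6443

$40.82

σ√T = 0.34·√1.5 = 0.4164
ln(S/K) + (r + σ²/2)T = ln(215/212) + (0.027 + 0.34²/2)·1.5 = 0.0141 + 0.1272 = 0.1413
d₁ = 0.1413 / 0.4164 = 0.3392 ⇒ 0.34
d₂ = d₁ − σ√T = 0.3392 − 0.4164 = -0.0772 ⇒ -0.08
e^(−rT) = e^(−0.027·1.5) = 0.9603
C = 215·N(0.34) − 212·0.9603·N(-0.08) = 215·0.6331 − 212·0.9603·0.4681 = 136.1165 − 95.2975 = 40.8190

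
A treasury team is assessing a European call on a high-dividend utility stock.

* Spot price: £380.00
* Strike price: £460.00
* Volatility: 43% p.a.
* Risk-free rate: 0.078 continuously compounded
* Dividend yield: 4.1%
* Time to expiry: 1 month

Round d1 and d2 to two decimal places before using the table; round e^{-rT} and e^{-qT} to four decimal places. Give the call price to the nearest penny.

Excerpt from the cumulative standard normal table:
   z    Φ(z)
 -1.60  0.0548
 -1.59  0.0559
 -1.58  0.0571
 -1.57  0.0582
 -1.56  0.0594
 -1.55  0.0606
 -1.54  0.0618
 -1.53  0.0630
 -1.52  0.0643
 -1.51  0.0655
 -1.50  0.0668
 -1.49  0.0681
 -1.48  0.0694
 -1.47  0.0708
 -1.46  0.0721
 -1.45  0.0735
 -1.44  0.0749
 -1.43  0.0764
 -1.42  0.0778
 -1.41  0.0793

σ√T = 0.43 × 0.2887 = 0.1241
d₁ = [ln(380/460) + (0.078 − 0.041 + 0.43²/2)·0.08333] / 0.1241 = [-0.1911 + 0.0108] / 0.1241 = -1.4522 → -1.45
d₂ = d₁ − σ√T = -1.4522 − 0.1241 = -1.5764 → -1.58
exp(−qT) = exp(−0.041·0.08333) = 0.9966;  exp(−rT) = exp(−0.078·0.08333) = 0.9935
N(d₁) = N(-1.45) = 0.0735;  N(d₂) = N(-1.58) = 0.0571
C = 380·0.9966·0.0735 − 460·0.9935·0.0571 = 27.8350 − 26.0953 = 1.7398

£1.74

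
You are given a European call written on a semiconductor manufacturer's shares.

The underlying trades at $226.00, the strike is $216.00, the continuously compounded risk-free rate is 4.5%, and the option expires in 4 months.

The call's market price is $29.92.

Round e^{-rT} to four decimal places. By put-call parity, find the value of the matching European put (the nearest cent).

$16.70

e^(−rT) = e^(−0.045·0.3333) = 0.9851
Put-call parity: C − P = S − K·e^(−rT) = 226 − 216·0.9851 = 226 − 212.7816 = 13.2184
P = C − (C − P) = 29.92 − (13.2184) = 16.7016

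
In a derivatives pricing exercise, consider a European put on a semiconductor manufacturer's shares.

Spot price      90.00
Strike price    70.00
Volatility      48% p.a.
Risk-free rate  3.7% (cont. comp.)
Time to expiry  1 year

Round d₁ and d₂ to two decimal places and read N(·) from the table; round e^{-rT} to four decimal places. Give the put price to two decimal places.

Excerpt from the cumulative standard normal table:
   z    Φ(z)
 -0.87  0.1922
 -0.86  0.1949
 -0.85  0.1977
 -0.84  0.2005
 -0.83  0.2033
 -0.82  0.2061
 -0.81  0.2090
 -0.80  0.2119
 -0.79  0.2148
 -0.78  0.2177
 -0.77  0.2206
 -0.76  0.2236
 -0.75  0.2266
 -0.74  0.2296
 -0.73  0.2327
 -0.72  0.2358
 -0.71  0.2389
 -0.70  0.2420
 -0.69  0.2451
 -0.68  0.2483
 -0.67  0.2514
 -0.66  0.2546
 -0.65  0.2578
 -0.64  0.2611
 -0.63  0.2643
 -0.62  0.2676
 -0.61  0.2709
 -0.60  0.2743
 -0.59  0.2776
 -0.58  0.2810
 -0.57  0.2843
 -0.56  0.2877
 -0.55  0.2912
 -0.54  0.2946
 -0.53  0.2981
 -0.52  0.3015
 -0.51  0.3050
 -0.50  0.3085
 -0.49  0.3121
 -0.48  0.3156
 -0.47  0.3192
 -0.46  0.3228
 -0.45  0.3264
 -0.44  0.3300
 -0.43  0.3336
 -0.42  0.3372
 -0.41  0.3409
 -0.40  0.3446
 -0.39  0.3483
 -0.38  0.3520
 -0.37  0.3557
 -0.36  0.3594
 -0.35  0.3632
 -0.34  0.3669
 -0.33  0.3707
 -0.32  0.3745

6.20

σ√T = 0.48 × 1.0000 = 0.4800
d₁ = [ln(90/70) + (0.037 + 0.48²/2)·1] / 0.4800 = [0.2513 + 0.1522] / 0.4800 = 0.8407 ≈ 0.84
d₂ = d₁ − σ√T = 0.8407 − 0.4800 = 0.3607 ≈ 0.36
exp(−rT) = exp(−0.037·1) = 0.9637
N(−d₂) = N(-0.36) = 0.3594;  N(−d₁) = N(-0.84) = 0.2005
P = 70·0.9637·0.3594 − 90·0.2005 = 24.2448 − 18.0450 = 6.1998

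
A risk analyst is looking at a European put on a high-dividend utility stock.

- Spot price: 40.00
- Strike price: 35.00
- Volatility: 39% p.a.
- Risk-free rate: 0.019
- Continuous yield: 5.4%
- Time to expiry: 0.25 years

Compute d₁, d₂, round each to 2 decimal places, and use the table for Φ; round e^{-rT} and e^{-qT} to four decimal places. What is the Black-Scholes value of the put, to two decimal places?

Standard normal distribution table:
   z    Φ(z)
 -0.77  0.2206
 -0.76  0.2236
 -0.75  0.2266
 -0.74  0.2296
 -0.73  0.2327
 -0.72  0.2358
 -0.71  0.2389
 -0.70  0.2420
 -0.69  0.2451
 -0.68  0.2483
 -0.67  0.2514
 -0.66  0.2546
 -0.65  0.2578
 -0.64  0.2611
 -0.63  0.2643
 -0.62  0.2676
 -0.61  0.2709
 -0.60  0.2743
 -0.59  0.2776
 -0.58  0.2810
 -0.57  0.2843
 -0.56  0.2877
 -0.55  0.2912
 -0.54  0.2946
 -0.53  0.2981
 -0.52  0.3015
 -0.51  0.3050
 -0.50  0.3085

σ√T = 0.39 × 0.5000 = 0.1950
d₁ = [ln(40/35) + (0.019 − 0.054 + ½·0.39²)·0.25] / (σ√T) = (0.1335 + 0.0103) / 0.1950 = 0.7374 which rounds to 0.74
d₂ = 0.7374 − 0.1950 = 0.5424 which rounds to 0.54
e^(−qT) = e^(−0.054·0.25) = 0.9866;  e^(−rT) = e^(−0.019·0.25) = 0.9953
P = 35·0.9953·N(-0.54) − 40·0.9866·N(-0.74) = 35·0.9953·0.2946 − 40·0.9866·0.2296 = 10.2625 − 9.0609 = 1.2016

1.20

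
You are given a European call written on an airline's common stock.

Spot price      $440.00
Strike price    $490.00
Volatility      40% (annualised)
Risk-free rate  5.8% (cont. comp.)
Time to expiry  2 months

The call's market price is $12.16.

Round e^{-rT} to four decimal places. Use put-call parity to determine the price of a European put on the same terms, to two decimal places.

$57.46

exp(−rT) = exp(−0.058·0.1667) = 0.9904
Put-call parity: C − P = S − K·e^(−rT) = 440 − 490·0.9904 = 440 − 485.2960 = -45.2960
P = C − (C − P) = 12.16 − (-45.2960) = 57.4560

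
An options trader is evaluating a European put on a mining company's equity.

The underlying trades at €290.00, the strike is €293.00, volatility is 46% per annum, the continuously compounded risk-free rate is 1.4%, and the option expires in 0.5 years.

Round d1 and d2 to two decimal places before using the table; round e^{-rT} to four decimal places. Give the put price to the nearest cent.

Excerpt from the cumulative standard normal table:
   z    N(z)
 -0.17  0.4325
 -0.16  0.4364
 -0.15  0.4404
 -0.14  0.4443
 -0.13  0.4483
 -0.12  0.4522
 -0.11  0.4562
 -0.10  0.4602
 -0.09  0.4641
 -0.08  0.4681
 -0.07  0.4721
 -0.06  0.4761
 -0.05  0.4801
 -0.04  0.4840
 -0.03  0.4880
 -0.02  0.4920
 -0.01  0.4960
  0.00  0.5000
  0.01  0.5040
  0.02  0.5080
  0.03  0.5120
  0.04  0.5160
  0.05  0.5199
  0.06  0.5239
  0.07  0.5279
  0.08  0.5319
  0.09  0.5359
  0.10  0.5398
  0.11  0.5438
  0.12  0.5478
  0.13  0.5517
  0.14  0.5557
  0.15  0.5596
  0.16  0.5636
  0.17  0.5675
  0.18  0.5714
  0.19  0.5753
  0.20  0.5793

€37.40

T = 0.5;  σ√T = 0.3253
d₁ = [ln(290/293) + (0.014 + ½·0.46²)·0.5] / (σ√T) = (-0.0103 + 0.0599) / 0.3253 = 0.1525 ≈ 0.15
d₂ = 0.1525 − 0.3253 = -0.1728 ≈ -0.17
exp(−rT) = exp(−0.014·0.5) = 0.9930
N(−d₂) = N(0.17) = 0.5675;  N(−d₁) = N(-0.15) = 0.4404
P = 293·0.9930·0.5675 − 290·0.4404 = 165.1136 − 127.7160 = 37.3976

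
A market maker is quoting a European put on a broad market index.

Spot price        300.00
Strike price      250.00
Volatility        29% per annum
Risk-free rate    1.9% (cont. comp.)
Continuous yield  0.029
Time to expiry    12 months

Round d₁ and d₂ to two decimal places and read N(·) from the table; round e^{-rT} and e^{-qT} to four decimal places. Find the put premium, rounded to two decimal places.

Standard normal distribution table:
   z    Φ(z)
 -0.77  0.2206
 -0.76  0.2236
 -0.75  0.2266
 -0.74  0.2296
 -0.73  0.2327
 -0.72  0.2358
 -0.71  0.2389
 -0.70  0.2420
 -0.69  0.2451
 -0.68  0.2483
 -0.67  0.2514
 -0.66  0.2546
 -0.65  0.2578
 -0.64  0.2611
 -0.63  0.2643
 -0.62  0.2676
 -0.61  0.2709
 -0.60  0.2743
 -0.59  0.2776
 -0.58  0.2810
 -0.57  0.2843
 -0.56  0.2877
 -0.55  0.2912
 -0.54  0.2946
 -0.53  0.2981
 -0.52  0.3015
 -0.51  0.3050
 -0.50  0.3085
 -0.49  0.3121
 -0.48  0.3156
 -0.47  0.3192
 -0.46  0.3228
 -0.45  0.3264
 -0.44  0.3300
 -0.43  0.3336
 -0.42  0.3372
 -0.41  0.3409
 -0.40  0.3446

σ√T = 0.29 × 1.0000 = 0.2900
d₁ = [ln(300/250) + (0.019 − 0.029 + 0.29²/2)·1] / 0.2900 = [0.1823 + 0.0320] / 0.2900 = 0.7392 → 0.74
d₂ = d₁ − σ√T = 0.7392 − 0.2900 = 0.4492 → 0.45
e^(−qT) = e^(−0.029·1) = 0.9714;  e^(−rT) = e^(−0.019·1) = 0.9812
N(−d₂) = N(-0.45) = 0.3264;  N(−d₁) = N(-0.74) = 0.2296
P = 250·0.9812·0.3264 − 300·0.9714·0.2296 = 80.0659 − 66.9100 = 13.1559

13.16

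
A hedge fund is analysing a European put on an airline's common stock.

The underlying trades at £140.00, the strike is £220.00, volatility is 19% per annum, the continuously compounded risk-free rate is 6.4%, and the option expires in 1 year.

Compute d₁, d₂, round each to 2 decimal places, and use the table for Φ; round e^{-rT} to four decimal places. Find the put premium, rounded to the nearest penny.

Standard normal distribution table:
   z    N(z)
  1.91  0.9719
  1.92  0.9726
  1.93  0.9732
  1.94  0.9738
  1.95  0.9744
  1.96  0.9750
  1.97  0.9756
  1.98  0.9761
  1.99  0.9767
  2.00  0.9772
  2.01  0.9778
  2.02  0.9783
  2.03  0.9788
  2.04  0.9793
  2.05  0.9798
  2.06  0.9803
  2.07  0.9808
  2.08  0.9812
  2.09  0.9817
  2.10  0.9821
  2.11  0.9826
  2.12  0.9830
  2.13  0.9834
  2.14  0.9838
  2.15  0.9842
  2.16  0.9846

£66.60

σ√T = 0.19·√1 = 0.1900
ln(S/K) + (r + σ²/2)T = ln(140/220) + (0.064 + 0.19²/2)·1 = -0.4520 + 0.0820 = -0.3699
d₁ = -0.3699 / 0.1900 = -1.9470 which rounds to -1.95
d₂ = d₁ − σ√T = -1.9470 − 0.1900 = -2.1370 which rounds to -2.14
e^(−rT) = e^(−0.064·1) = 0.9380
N(−d₂) = N(2.14) = 0.9838;  N(−d₁) = N(1.95) = 0.9744
P = 220·0.9380·0.9838 − 140·0.9744 = 203.0170 − 136.4160 = 66.6010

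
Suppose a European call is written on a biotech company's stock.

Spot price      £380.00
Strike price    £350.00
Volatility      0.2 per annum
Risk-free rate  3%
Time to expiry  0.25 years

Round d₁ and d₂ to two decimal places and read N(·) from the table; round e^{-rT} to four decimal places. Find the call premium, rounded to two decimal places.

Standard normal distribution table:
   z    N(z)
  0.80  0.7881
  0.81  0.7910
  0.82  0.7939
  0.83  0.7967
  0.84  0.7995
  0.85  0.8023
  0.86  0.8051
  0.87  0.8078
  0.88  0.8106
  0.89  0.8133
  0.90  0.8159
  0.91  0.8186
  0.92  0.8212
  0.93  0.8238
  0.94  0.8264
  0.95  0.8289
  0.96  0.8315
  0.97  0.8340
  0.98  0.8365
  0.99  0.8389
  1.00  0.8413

£36.28

σ√T = 0.2 × 0.5000 = 0.1000
ln(S/K) + (r + σ²/2)T = ln(380/350) + (0.03 + 0.2²/2)·0.25 = 0.0822 + 0.0125 = 0.0947
d₁ = 0.0947 / 0.1000 = 0.9474 which rounds to 0.95
d₂ = d₁ − σ√T = 0.9474 − 0.1000 = 0.8474 which rounds to 0.85
exp(−rT) = exp(−0.03·0.25) = 0.9925
C = 380·N(0.95) − 350·0.9925·N(0.85) = 380·0.8289 − 350·0.9925·0.8023 = 314.9820 − 278.6990 = 36.2830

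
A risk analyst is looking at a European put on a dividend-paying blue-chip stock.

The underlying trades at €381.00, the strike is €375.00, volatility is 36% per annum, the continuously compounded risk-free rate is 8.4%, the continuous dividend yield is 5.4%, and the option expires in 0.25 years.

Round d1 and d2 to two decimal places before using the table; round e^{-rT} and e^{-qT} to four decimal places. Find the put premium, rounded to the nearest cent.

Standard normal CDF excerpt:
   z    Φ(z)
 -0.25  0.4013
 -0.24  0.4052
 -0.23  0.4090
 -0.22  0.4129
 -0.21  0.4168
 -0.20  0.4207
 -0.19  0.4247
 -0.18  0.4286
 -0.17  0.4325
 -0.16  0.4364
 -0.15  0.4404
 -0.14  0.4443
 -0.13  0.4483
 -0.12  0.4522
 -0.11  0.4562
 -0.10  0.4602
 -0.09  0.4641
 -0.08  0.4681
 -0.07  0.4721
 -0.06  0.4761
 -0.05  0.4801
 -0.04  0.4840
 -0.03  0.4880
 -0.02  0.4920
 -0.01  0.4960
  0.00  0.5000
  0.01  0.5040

€22.52

σ√T = 0.36·√0.25 = 0.1800
d₁ = [ln(381/375) + (0.084 − 0.054 + 0.36²/2)·0.25] / 0.1800 = [0.0159 + 0.0237] / 0.1800 = 0.2199 ≈ 0.22
d₂ = d₁ − σ√T = 0.2199 − 0.1800 = 0.0399 ≈ 0.04
e^(−qT) = e^(−0.054·0.25) = 0.9866;  e^(−rT) = e^(−0.084·0.25) = 0.9792
P = 375·0.9792·N(-0.04) − 381·0.9866·N(-0.22) = 375·0.9792·0.4840 − 381·0.9866·0.4129 = 177.7248 − 155.2069 = 22.5179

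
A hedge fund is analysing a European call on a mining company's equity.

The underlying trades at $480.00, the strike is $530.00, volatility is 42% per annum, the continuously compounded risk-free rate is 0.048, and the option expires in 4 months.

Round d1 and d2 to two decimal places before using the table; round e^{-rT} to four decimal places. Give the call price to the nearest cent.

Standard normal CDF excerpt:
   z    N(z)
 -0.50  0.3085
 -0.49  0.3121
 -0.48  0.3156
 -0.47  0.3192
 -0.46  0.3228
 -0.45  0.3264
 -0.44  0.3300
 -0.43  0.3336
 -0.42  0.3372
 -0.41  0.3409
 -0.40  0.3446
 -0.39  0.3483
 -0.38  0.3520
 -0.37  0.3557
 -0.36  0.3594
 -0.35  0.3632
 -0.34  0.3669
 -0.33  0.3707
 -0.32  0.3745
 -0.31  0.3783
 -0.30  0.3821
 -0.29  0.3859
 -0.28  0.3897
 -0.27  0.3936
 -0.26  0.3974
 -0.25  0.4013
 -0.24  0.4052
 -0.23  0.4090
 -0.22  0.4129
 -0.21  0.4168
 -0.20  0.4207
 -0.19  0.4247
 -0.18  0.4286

$29.83

σ√T = 0.42 × 0.5774 = 0.2425
d₁ = [ln(480/530) + (0.048 + 0.42²/2)·0.3333] / 0.2425 = [-0.0991 + 0.0454] / 0.2425 = -0.2214 → -0.22
d₂ = d₁ − σ√T = -0.2214 − 0.2425 = -0.4639 → -0.46
exp(−rT) = exp(−0.048·0.3333) = 0.9841
C = 480·N(-0.22) − 530·0.9841·N(-0.46) = 480·0.4129 − 530·0.9841·0.3228 = 198.1920 − 168.3638 = 29.8282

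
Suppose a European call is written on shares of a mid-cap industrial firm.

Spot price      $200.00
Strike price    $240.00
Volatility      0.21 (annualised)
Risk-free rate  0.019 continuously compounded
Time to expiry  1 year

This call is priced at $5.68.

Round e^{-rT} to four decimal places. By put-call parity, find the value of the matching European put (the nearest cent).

exp(−rT) = exp(−0.019·1) = 0.9812
Put-call parity: C − P = S − K·e^(−rT) = 200 − 240·0.9812 = 200 − 235.4880 = -35.4880
P = C − (C − P) = 5.68 − (-35.4880) = 41.1680

$41.17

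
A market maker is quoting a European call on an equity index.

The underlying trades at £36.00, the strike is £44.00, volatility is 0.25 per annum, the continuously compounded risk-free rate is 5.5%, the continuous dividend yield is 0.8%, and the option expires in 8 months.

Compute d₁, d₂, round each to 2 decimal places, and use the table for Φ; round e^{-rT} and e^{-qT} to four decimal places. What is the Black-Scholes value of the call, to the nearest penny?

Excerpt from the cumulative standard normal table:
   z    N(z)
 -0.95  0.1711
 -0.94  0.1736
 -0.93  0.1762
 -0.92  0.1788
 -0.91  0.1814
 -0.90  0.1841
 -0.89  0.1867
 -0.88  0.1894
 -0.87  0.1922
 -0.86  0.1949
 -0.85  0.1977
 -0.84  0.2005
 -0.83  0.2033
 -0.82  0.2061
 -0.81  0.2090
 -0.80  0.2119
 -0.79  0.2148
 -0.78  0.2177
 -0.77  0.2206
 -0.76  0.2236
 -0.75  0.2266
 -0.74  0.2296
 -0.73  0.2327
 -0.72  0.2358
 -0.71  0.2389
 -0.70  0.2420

σ√T = 0.25 × 0.8165 = 0.2041
d₁ = [ln(36/44) + (0.055 − 0.008 + 0.25²/2)·0.6667] / 0.2041 = [-0.2007 + 0.0522] / 0.2041 = -0.7275 ≈ -0.73
d₂ = d₁ − σ√T = -0.7275 − 0.2041 = -0.9316 ≈ -0.93
e^(−qT) = e^(−0.008·0.6667) = 0.9947;  e^(−rT) = e^(−0.055·0.6667) = 0.9640
C = 36·0.9947·N(-0.73) − 44·0.9640·N(-0.93) = 36·0.9947·0.2327 − 44·0.9640·0.1762 = 8.3328 − 7.4737 = 0.8591

£0.86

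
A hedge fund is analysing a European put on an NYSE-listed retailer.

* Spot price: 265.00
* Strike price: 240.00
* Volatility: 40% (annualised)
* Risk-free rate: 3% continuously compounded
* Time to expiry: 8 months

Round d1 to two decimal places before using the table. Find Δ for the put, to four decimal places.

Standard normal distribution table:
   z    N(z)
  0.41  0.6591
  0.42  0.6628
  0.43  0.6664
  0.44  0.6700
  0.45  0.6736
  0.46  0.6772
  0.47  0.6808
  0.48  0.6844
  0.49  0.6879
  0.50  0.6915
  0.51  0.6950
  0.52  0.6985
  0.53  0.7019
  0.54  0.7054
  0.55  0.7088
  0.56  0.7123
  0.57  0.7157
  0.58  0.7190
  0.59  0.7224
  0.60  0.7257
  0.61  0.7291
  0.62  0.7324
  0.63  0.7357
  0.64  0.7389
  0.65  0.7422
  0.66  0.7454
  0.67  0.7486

-0.2981

T = 0.6667;  σ√T = 0.3266
ln(S/K) + (r + σ²/2)T = ln(265/240) + (0.03 + 0.4²/2)·0.6667 = 0.0991 + 0.0733 = 0.1724
d₁ = 0.1724 / 0.3266 = 0.5279 ≈ 0.53
N(d₁) = N(0.53) = 0.7019
Δ_put = N(d₁) − 1 = 0.7019 − 1 = -0.2981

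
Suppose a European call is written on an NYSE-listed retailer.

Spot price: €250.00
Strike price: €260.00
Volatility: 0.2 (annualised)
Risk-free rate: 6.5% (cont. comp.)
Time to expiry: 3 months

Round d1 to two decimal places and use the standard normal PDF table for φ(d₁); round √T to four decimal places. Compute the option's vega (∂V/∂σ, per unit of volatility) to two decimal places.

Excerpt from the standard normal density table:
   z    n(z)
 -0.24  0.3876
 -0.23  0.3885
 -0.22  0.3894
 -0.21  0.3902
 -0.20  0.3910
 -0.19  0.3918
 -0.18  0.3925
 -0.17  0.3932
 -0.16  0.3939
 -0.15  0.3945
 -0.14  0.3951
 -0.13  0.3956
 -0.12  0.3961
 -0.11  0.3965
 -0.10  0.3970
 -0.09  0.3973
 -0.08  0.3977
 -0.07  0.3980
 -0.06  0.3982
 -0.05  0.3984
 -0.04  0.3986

σ√T = 0.2·√0.25 = 0.1000
d₁ = [ln(250/260) + (0.065 + 0.2²/2)·0.25] / 0.1000 = [-0.0392 + 0.0213] / 0.1000 = -0.1797 which rounds to -0.18
√T = √0.25 = 0.5000
φ(d₁) = φ(-0.18) = 0.3925
vega = S·φ(d₁)·√T = 250·0.3925·0.5000 = 49.0625
(The put has the same vega.)

49.06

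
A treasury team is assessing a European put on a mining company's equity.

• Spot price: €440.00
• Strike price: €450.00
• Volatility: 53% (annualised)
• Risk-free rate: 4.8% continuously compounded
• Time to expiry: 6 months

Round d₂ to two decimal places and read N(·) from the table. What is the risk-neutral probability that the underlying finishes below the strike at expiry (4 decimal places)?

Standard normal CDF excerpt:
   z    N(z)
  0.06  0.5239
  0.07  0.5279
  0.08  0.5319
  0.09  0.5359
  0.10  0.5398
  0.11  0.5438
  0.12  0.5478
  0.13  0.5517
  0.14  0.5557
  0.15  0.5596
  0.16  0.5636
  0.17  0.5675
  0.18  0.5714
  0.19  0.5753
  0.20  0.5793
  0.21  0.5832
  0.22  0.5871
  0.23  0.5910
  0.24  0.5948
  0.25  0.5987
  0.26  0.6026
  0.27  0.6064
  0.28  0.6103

0.5714

σ√T = 0.53·√0.5 = 0.3748
d₁ = [ln(440/450) + (0.048 + 0.53²/2)·0.5] / 0.3748 = [-0.0225 + 0.0942] / 0.3748 = 0.1915 ≈ 0.19
d₂ = d₁ − σ√T = 0.1915 − 0.3748 = -0.1833 ≈ -0.18
Pr(exercise) under Q = N(−d₂) = N(0.18) = 0.5714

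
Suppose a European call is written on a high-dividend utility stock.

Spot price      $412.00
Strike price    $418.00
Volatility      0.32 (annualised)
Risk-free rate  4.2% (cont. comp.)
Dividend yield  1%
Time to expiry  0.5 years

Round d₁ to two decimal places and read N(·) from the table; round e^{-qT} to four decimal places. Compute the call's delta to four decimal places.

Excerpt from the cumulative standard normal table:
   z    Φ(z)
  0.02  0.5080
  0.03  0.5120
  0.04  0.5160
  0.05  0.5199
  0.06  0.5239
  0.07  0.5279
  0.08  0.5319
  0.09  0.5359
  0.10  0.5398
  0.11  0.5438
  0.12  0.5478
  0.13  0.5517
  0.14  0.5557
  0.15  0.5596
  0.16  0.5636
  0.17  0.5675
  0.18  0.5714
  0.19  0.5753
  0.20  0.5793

0.5451

σ√T = 0.32·√0.5 = 0.2263
ln(S/K) + (r − q + σ²/2)T = ln(412/418) + (0.042 − 0.01 + 0.32²/2)·0.5 = -0.0145 + 0.0416 = 0.0271
d₁ = 0.0271 / 0.2263 = 0.1200 ⇒ 0.12
N(d₁) = N(0.12) = 0.5478
Δ_call = e^(−qT)·N(d₁) = 0.9950·0.5478 = 0.5451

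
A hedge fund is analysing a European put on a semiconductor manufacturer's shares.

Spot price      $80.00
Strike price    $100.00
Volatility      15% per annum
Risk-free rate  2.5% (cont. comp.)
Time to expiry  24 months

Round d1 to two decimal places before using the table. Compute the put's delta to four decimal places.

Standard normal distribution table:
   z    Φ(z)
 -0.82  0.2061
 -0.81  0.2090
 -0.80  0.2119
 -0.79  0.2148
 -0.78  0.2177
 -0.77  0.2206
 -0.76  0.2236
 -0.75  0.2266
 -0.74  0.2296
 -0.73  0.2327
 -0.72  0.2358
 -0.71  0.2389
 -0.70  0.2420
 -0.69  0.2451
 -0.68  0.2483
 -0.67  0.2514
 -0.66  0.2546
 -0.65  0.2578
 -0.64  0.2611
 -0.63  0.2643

σ√T = 0.15·√2 = 0.2121
d₁ = [ln(80/100) + (0.025 + 0.15²/2)·2] / 0.2121 = [-0.2231 + 0.0725] / 0.2121 = -0.7101 ≈ -0.71
N(d₁) = N(-0.71) = 0.2389
Δ_put = N(d₁) − 1 = 0.2389 − 1 = -0.7611

-0.7611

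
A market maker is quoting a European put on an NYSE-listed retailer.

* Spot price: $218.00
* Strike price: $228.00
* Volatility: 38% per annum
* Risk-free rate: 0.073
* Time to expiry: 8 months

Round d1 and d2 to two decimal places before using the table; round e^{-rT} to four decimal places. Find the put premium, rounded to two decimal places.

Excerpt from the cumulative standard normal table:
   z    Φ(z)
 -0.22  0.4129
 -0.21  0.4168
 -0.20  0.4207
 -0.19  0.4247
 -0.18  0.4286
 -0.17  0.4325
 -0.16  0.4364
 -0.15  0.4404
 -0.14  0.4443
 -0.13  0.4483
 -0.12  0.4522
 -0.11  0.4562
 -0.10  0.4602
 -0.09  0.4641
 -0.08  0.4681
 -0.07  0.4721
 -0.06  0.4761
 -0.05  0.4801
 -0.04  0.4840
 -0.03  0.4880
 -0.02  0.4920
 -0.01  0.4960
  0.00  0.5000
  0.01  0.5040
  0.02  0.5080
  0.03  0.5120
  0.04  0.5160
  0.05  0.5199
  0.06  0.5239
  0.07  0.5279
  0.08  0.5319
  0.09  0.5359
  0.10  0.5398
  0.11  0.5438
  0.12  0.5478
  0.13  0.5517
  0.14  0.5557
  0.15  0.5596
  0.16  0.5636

$26.40

T = 0.6667;  σ√T = 0.3103
d₁ = [ln(218/228) + (0.073 + 0.38²/2)·0.6667] / 0.3103 = [-0.0449 + 0.0968] / 0.3103 = 0.1674 ⇒ 0.17
d₂ = d₁ − σ√T = 0.1674 − 0.3103 = -0.1428 ⇒ -0.14
exp(−rT) = exp(−0.073·0.6667) = 0.9525
N(−d₂) = N(0.14) = 0.5557;  N(−d₁) = N(-0.17) = 0.4325
P = 228·0.9525·0.5557 − 218·0.4325 = 120.6814 − 94.2850 = 26.3964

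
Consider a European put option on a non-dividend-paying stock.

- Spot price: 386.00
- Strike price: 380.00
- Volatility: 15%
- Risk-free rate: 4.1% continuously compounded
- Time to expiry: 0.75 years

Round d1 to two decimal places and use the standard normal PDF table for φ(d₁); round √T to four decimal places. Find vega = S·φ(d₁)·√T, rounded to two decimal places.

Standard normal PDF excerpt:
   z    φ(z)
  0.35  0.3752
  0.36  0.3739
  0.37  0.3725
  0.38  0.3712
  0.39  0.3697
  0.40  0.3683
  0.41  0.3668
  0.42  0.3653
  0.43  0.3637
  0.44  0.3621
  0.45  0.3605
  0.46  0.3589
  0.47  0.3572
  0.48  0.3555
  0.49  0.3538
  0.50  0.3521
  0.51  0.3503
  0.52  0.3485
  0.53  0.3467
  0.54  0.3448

122.11

T = 0.75;  σ√T = 0.1299
ln(S/K) + (r + σ²/2)T = ln(386/380) + (0.041 + 0.15²/2)·0.75 = 0.0157 + 0.0392 = 0.0549
d₁ = 0.0549 / 0.1299 = 0.4223 ≈ 0.42
√T = √0.75 = 0.8660
φ(d₁) = φ(0.42) = 0.3653
vega = S·φ(d₁)·√T = 386·0.3653·0.8660 = 122.1110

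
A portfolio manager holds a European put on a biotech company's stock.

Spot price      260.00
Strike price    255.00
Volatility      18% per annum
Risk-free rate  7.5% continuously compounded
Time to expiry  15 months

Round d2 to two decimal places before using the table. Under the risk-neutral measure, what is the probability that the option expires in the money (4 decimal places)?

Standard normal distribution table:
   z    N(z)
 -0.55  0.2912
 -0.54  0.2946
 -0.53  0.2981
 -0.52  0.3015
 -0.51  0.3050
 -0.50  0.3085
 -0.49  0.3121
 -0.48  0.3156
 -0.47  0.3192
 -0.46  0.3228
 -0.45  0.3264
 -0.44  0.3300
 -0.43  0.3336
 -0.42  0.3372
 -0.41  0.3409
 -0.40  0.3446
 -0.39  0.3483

σ√T = 0.18 × 1.1180 = 0.2012
d₁ = [ln(260/255) + (0.075 + ½·0.18²)·1.25] / (σ√T) = (0.0194 + 0.1140) / 0.2012 = 0.6630 which rounds to 0.66
d₂ = 0.6630 − 0.2012 = 0.4617 which rounds to 0.46
Risk-neutral Pr[S_T < K] = N(−d₂) = N(-0.46) = 0.3228

0.3228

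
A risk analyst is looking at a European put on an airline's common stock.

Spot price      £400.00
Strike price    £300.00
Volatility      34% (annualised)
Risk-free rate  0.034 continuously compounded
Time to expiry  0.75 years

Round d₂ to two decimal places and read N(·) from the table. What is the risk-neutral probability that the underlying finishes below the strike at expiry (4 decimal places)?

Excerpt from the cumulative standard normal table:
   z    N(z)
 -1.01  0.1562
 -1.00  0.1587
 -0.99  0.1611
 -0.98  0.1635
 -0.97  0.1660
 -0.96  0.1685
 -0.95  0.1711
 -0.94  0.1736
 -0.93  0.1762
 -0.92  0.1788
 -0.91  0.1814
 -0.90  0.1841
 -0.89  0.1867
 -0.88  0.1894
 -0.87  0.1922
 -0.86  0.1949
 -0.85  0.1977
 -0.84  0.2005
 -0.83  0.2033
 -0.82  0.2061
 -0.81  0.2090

0.1788

σ√T = 0.34 × 0.8660 = 0.2944
d₁ = [ln(400/300) + (0.034 + 0.34²/2)·0.75] / 0.2944 = [0.2877 + 0.0689] / 0.2944 = 1.2108 → 1.21
d₂ = d₁ − σ√T = 1.2108 − 0.2944 = 0.9164 → 0.92
Risk-neutral Pr[S_T < K] = N(−d₂) = N(-0.92) = 0.1788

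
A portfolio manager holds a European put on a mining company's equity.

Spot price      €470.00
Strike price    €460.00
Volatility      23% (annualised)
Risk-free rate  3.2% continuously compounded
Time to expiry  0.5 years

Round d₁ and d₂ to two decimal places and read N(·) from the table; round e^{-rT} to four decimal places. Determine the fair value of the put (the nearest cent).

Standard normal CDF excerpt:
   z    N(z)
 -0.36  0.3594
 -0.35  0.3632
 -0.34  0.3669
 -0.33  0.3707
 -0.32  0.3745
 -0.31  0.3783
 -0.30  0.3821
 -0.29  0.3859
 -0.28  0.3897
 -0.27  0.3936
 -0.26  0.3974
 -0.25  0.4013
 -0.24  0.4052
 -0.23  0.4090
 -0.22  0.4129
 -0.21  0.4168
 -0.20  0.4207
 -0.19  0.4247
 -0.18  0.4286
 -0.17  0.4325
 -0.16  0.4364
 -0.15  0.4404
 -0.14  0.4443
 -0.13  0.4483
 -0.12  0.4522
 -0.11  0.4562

€21.56

σ√T = 0.23·√0.5 = 0.1626
d₁ = [ln(470/460) + (0.032 + 0.23²/2)·0.5] / 0.1626 = [0.0215 + 0.0292] / 0.1626 = 0.3119 which rounds to 0.31
d₂ = d₁ − σ√T = 0.3119 − 0.1626 = 0.1493 which rounds to 0.15
exp(−rT) = exp(−0.032·0.5) = 0.9841
N(−d₂) = N(-0.15) = 0.4404;  N(−d₁) = N(-0.31) = 0.3783
P = 460·0.9841·0.4404 − 470·0.3783 = 199.3629 − 177.8010 = 21.5619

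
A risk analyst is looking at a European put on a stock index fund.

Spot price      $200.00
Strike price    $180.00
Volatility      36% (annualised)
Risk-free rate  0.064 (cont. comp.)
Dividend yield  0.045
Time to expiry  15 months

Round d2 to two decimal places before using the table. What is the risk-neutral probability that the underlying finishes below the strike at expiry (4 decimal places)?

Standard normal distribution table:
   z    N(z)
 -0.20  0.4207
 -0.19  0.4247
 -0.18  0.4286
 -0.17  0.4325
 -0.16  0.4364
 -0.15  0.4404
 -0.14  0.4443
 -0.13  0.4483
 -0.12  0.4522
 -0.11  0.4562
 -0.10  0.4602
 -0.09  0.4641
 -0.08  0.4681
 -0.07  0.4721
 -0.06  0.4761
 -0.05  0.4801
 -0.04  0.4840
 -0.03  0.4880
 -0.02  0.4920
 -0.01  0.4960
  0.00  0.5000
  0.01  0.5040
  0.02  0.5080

0.4522

σ√T = 0.36 × 1.1180 = 0.4025
d₁ = [ln(200/180) + (0.064 − 0.045 + 0.36²/2)·1.25] / 0.4025 = [0.1054 + 0.1047] / 0.4025 = 0.5220 which rounds to 0.52
d₂ = d₁ − σ√T = 0.5220 − 0.4025 = 0.1195 which rounds to 0.12
Pr(exercise) under Q = N(−d₂) = N(-0.12) = 0.4522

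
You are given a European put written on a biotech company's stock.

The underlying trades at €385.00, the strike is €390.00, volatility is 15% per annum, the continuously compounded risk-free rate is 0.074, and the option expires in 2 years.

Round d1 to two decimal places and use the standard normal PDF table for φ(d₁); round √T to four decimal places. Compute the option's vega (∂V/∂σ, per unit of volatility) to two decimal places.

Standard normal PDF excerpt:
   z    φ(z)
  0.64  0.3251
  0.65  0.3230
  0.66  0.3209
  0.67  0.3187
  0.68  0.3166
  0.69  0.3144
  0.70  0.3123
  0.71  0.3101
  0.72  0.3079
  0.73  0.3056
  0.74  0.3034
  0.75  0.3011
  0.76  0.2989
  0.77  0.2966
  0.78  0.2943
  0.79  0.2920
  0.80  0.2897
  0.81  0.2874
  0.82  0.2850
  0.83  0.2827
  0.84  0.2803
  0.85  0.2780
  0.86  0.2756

σ√T = 0.15·√2 = 0.2121
d₁ = [ln(385/390) + (0.074 + 0.15²/2)·2] / 0.2121 = [-0.0129 + 0.1705] / 0.2121 = 0.7429 which rounds to 0.74
√T = √2 = 1.4142
φ(d₁) = φ(0.74) = 0.3034
vega = S·φ(d₁)·√T = 385·0.3034·1.4142 = 165.1913

165.19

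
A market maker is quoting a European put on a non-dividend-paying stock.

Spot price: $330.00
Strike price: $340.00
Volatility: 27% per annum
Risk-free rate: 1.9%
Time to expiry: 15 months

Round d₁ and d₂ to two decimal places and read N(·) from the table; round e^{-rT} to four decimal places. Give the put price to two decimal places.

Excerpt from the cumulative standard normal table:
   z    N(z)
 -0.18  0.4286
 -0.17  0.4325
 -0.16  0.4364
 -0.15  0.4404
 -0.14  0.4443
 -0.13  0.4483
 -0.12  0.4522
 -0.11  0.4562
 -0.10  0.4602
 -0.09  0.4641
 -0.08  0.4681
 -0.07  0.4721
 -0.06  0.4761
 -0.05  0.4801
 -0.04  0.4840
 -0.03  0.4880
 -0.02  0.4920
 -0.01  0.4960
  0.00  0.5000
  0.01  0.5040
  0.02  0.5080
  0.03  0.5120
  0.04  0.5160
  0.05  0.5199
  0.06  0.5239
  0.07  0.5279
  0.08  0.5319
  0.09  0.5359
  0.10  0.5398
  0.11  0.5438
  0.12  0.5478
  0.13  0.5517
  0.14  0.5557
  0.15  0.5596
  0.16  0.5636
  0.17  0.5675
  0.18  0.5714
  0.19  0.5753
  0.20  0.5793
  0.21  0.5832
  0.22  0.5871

σ√T = 0.27 × 1.1180 = 0.3019
d₁ = [ln(330/340) + (0.019 + 0.27²/2)·1.25] / 0.3019 = [-0.0299 + 0.0693] / 0.3019 = 0.1307 → 0.13
d₂ = d₁ − σ√T = 0.1307 − 0.3019 = -0.1712 → -0.17
e^(−rT) = e^(−0.019·1.25) = 0.9765
P = 340·0.9765·N(0.17) − 330·N(-0.13) = 340·0.9765·0.5675 − 330·0.4483 = 188.4157 − 147.9390 = 40.4767

$40.48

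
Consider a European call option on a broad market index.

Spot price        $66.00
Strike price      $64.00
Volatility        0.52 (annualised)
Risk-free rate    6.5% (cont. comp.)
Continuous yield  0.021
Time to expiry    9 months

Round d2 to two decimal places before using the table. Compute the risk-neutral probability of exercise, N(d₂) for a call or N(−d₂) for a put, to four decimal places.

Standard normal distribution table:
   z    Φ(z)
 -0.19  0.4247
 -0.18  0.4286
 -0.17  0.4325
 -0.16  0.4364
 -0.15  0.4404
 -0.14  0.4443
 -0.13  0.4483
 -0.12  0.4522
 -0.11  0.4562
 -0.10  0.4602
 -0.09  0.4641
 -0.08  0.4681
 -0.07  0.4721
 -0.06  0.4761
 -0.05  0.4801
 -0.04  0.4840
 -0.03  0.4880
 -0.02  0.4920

0.4681

T = 0.75;  σ√T = 0.4503
d₁ = [ln(66/64) + (0.065 − 0.021 + 0.52²/2)·0.75] / 0.4503 = [0.0308 + 0.1344] / 0.4503 = 0.3668 which rounds to 0.37
d₂ = d₁ − σ√T = 0.3668 − 0.4503 = -0.0836 which rounds to -0.08
Pr(exercise) under Q = N(d₂) = 0.4681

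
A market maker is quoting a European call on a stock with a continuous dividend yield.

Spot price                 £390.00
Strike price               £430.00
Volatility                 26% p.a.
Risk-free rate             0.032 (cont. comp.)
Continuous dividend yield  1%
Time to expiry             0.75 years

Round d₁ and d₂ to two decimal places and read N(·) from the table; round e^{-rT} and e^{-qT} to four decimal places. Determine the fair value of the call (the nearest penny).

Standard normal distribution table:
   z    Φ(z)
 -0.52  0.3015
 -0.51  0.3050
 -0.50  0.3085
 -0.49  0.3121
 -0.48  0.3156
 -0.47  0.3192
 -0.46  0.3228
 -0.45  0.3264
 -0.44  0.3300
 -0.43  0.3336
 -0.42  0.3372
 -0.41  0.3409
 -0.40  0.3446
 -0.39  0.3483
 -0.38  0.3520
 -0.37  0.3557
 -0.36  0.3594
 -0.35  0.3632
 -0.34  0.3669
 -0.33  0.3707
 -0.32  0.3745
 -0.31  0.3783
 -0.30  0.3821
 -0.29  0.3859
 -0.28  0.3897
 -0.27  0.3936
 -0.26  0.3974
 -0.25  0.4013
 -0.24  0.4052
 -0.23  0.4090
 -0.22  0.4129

T = 0.75;  σ√T = 0.2252
d₁ = [ln(390/430) + (0.032 − 0.01 + ½·0.26²)·0.75] / (σ√T) = (-0.0976 + 0.0418) / 0.2252 = -0.2478 → -0.25
d₂ = -0.2478 − 0.2252 = -0.4729 → -0.47
exp(−qT) = exp(−0.01·0.75) = 0.9925;  exp(−rT) = exp(−0.032·0.75) = 0.9763
N(d₁) = N(-0.25) = 0.4013;  N(d₂) = N(-0.47) = 0.3192
C = 390·0.9925·0.4013 − 430·0.9763·0.3192 = 155.3332 − 134.0030 = 21.3302

£21.33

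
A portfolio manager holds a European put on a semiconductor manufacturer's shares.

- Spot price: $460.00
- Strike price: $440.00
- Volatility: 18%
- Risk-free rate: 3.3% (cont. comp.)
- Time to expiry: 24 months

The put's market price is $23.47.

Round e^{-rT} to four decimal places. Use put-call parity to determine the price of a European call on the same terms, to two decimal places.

$71.59

e^(−rT) = e^(−0.033·2) = 0.9361
Put-call parity: C − P = S − K·e^(−rT) = 460 − 440·0.9361 = 460 − 411.8840 = 48.1160
C = P + (C − P) = 23.47 + (48.1160) = 71.5860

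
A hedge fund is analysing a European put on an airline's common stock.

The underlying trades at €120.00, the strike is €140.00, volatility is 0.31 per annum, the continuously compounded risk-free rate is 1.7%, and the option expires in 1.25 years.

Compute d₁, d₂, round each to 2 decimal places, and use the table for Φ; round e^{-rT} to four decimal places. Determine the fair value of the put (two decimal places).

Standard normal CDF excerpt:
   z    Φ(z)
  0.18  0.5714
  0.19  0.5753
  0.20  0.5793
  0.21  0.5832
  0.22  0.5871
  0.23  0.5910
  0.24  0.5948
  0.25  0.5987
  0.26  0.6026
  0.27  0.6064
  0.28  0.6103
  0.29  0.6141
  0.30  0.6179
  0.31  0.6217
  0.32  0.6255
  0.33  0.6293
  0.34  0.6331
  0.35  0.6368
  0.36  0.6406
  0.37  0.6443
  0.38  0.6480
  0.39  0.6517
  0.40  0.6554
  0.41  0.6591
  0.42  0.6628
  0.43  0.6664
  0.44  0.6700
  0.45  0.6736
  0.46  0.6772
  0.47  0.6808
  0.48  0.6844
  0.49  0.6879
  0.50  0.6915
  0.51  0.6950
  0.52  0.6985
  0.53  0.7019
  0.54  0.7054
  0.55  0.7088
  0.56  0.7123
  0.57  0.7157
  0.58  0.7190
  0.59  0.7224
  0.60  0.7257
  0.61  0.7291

€27.64

σ√T = 0.31·√1.25 = 0.3466
d₁ = [ln(120/140) + (0.017 + 0.31²/2)·1.25] / 0.3466 = [-0.1542 + 0.0813] / 0.3466 = -0.2102 ≈ -0.21
d₂ = d₁ − σ√T = -0.2102 − 0.3466 = -0.5567 ≈ -0.56
exp(−rT) = exp(−0.017·1.25) = 0.9790
N(−d₂) = N(0.56) = 0.7123;  N(−d₁) = N(0.21) = 0.5832
P = 140·0.9790·0.7123 − 120·0.5832 = 97.6278 − 69.9840 = 27.6438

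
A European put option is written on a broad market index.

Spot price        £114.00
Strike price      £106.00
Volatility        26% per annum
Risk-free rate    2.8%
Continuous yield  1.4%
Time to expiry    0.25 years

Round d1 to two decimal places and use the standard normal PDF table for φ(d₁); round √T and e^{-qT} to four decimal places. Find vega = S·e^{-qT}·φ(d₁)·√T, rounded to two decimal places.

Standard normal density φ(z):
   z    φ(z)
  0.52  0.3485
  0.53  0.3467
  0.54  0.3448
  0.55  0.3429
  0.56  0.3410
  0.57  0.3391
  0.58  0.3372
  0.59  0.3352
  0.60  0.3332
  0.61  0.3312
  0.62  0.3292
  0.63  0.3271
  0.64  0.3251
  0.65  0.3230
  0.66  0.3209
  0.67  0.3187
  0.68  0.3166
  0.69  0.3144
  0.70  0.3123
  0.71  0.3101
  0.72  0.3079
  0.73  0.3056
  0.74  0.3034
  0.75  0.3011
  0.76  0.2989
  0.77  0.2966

18.35

σ√T = 0.26 × 0.5000 = 0.1300
ln(S/K) + (r − q + σ²/2)T = ln(114/106) + (0.028 − 0.014 + 0.26²/2)·0.25 = 0.0728 + 0.0120 = 0.0847
d₁ = 0.0847 / 0.1300 = 0.6516 → 0.65
√T = √0.25 = 0.5000
φ(d₁) = φ(0.65) = 0.3230
e^(−qT) = e^(−0.014·0.25) = 0.9965
vega = S·e^(−qT)·φ(d₁)·√T = 114·0.9965·0.3230·0.5000 = 18.3466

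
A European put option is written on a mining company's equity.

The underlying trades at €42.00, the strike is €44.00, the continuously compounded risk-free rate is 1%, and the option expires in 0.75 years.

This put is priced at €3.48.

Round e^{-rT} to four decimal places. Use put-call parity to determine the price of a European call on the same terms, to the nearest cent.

exp(−rT) = exp(−0.01·0.75) = 0.9925
Put-call parity: C − P = S − K·e^(−rT) = 42 − 44·0.9925 = 42 − 43.6700 = -1.6700
C = P + (C − P) = 3.48 + (-1.6700) = 1.8100

€1.81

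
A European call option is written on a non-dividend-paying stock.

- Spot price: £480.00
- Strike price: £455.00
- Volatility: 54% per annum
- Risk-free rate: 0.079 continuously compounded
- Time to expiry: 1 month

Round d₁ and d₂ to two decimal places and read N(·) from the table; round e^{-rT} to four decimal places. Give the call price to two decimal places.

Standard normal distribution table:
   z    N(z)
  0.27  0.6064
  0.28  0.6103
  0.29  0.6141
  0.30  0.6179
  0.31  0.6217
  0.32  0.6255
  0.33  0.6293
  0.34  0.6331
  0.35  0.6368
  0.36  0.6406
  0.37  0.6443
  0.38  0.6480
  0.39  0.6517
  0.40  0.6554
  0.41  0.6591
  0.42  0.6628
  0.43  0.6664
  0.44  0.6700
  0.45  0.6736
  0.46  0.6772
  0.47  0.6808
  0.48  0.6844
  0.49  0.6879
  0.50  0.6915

σ√T = 0.54·√0.08333 = 0.1559
d₁ = [ln(480/455) + (0.079 + ½·0.54²)·0.08333] / (σ√T) = (0.0535 + 0.0187) / 0.1559 = 0.4633 ≈ 0.46
d₂ = 0.4633 − 0.1559 = 0.3074 ≈ 0.31
exp(−rT) = exp(−0.079·0.08333) = 0.9934
C = 480·N(0.46) − 455·0.9934·N(0.31) = 480·0.6772 − 455·0.9934·0.6217 = 325.0560 − 281.0065 = 44.0495

£44.05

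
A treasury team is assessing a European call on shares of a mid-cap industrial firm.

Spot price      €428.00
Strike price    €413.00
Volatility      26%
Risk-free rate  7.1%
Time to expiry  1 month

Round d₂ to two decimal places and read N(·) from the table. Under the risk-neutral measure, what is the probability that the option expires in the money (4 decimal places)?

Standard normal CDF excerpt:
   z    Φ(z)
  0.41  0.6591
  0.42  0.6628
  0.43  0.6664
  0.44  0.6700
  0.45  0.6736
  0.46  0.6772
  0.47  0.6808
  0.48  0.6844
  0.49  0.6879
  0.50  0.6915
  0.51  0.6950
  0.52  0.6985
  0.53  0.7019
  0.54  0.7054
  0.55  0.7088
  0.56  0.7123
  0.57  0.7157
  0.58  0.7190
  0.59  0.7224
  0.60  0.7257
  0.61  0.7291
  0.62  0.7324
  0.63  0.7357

0.6985

σ√T = 0.26·√0.08333 = 0.0751
d₁ = [ln(428/413) + (0.071 + 0.26²/2)·0.08333] / 0.0751 = [0.0357 + 0.0087] / 0.0751 = 0.5917 ⇒ 0.59
d₂ = d₁ − σ√T = 0.5917 − 0.0751 = 0.5166 ⇒ 0.52
Pr(exercise) under Q = N(d₂) = 0.6985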